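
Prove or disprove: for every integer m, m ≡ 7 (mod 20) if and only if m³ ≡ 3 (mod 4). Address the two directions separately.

Only the forward implication holds.

(⟹) Suppose m ≡ 7 (mod 20). Then m³ ≡ 7³ = 343 (mod 20), and since 4 ∣ 20, also m³ ≡ 3 (mod 4).

(⟸) This fails: take m = 3. Then 3³ = 27 ≡ 3 (mod 4), yet 3 ≡ 3 (mod 20), not 7.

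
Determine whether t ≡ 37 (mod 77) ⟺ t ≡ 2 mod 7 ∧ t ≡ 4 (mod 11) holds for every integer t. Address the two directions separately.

[⇒] Suppose t ≡ 37 (mod 77); write t = 77j + 37. Since 7 ∣ 77, reducing mod 7 gives t ≡ 37 ≡ 2 (mod 7); since 11 ∣ 77, reducing mod 11 gives t ≡ 37 ≡ 4 (mod 11).

[⇐] Conversely, if t ≡ 2 (mod 7) and t ≡ 4 (mod 11), then by the Chinese remainder theorem t ≡ 37 (mod 77). This is exactly t ≡ 37 (mod 77).

Both implications hold.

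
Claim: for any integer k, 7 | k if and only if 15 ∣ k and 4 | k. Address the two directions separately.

Neither direction holds.

(⟹) This fails: take k = 7. Certainly 7 ∣ 7, but 15 ∤ 7.

(⟸) This fails: take k = 60. Both 15 ∣ 60 and 4 ∣ 60, yet 60 is not a multiple of 7 (since 60 = 8·7 + 4), so 7 ∤ 60.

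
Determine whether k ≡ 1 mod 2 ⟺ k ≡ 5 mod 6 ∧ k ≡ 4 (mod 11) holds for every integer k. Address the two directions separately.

(⟸) If k ≡ 5 (mod 6) and k ≡ 4 (mod 11), then by the Chinese remainder theorem k ≡ 59 (mod 66). Since 59 ≡ 1 (mod 2) and 2 ∣ 66, we get k ≡ 1 (mod 2).

(⟹) This fails: k = 1 gives 1 ≡ 1 (mod 2) but 1 ≡ 1 (mod 6), so the conjunction on the right does not hold.

(⇒) fails; (⇐) holds.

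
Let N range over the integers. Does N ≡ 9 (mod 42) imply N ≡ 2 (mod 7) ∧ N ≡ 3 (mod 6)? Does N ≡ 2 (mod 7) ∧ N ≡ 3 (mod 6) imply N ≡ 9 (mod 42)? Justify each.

Both implications hold.

(⇐) If N ≡ 2 (mod 7) and N ≡ 3 (mod 6), then by the Chinese remainder theorem N ≡ 9 (mod 42). This is exactly N ≡ 9 (mod 42).

(⇒) Suppose N ≡ 9 (mod 42); write N = 42j + 9. Since 7 ∣ 42, reducing mod 7 gives N ≡ 9 ≡ 2 (mod 7); since 6 ∣ 42, reducing mod 6 gives N ≡ 9 ≡ 3 (mod 6).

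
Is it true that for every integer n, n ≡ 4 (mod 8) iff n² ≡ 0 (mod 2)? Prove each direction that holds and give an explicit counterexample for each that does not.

Only the forward implication holds.

[⇒] Suppose n ≡ 4 (mod 8). Then n² ≡ 4² = 16 (mod 8), and since 2 ∣ 8, also n² ≡ 0 (mod 2).

[⇐] This fails: take n = 0. Then 0² = 0 ≡ 0 (mod 2), yet 0 ≡ 0 (mod 8), not 4.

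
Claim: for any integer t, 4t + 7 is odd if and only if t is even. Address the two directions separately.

The forward direction fails; the converse holds.

[⇐] Suppose t is even. Since 4 is even, 4t is even for every t, so 4t + 7 has the same parity as 7, which is odd. Hence 4t + 7 is odd.

[⇒] This fails: take t = 7. Then 4t + 7 = 35, which is odd, yet t = 7 is odd, not even.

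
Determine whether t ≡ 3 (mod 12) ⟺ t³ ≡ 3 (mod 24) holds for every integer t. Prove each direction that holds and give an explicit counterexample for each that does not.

(⟹) This fails: take t = 15. Then 15 ≡ 3 (mod 12), but 15³ = 3375 ≡ 15 (mod 24), not 3.

(⟸) Conversely, the residues r modulo 24 with r³ ≡ 3 (mod 24) are exactly {3}, and each is ≡ 3 (mod 12).

The forward direction fails; the converse holds.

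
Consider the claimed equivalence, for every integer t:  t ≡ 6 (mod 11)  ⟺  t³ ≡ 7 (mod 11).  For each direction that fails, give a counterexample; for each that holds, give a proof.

Forward direction. Suppose t ≡ 6 (mod 11). Write t = 11j + 6. Then (11j + 6)³ = 1331j³ + 2178j² + 1188j + 216 = 11(121j³ + 198j² + 108j + 19) + 7, so t³ ≡ 7 (mod 11).

Converse. Suppose t³ ≡ 7 (mod 11). The only residue r in {0, …, 10} with r³ ≡ 7 (mod 11) is r = 6, so t ≡ 6 (mod 11).

Both directions hold.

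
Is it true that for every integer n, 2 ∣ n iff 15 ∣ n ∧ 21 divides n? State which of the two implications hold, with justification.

Neither implication holds.

(→) This fails: take n = 2. Certainly 2 ∣ 2, but 15 ∤ 2.

(←) This fails: take n = 105. Both 15 ∣ 105 and 21 ∣ 105, yet 105 is not a multiple of 2 (since 105 = 52·2 + 1), so 2 ∤ 105.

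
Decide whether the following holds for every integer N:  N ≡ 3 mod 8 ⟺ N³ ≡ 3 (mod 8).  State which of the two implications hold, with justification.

(←) Suppose N³ ≡ 3 (mod 8). The only residue r in {0, …, 7} with r³ ≡ 3 (mod 8) is r = 3, so N ≡ 3 (mod 8).

(→) Suppose N ≡ 3 mod 8. Write N = 8j + 3. Then (8j + 3)³ = 512j³ + 576j² + 216j + 27 = 8(64j³ + 72j² + 27j + 3) + 3, so N³ ≡ 3 (mod 8).

Both implications hold.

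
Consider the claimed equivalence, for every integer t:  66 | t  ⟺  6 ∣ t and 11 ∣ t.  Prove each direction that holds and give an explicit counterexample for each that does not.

Both directions hold; the statement is true.

(←) Suppose 6 ∣ t and 11 ∣ t. Any common multiple of 6 and 11 is a multiple of their lcm; here gcd(6, 11) = 1, so lcm(6, 11) = 6·11 = 66, so 66 ∣ t.

(→) If 66 ∣ t, write t = 66q. Since 66 = 11·6, t = 6·(11q), so 6 ∣ t; and since 66 = 6·11, t = 11·(6q), so 11 ∣ t.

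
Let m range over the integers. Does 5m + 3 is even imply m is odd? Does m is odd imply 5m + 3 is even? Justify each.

Equivalent; both directions hold.

[⇒] Suppose 5m + 3 is even. Since 5 is odd, 5m and m have the same parity, so 5m + 3 ≡ m + 3 (mod 2). As 3 is odd, 5m + 3 is even exactly when m is odd. Thus m is odd.

[⇐] Conversely, suppose m is odd; write m = 2j + 1. Then 5m + 3 = 5·(2j + 1) + 3 = 2·5j + 8, which is even.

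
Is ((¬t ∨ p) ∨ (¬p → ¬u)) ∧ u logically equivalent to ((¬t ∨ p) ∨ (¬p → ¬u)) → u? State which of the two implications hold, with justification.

The forward direction holds; the converse fails.

(→) Assume the antecedent. If p is true, the antecedent forces (p = T, t = F, u = T) or (p = T, t = T, u = T), and ((¬t ∨ p) ∨ (¬p → ¬u)) → u holds there. If p is false, the antecedent forces (p = F, t = F, u = T), and ((¬t ∨ p) ∨ (¬p → ¬u)) → u holds there. Either way ((¬t ∨ p) ∨ (¬p → ¬u)) → u holds.

(←) This fails. Under p = F, t = T, u = T, the left side is false but the right side is true.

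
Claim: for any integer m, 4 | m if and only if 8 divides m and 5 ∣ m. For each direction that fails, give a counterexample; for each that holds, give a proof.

Forward direction. This fails: take m = 4. Certainly 4 ∣ 4, but 8 ∤ 4.

Converse. Suppose 8 ∣ m and 5 ∣ m. Any common multiple of 8 and 5 is a multiple of their lcm; here gcd(8, 5) = 1, so lcm(8, 5) = 8·5 = 40, so 40 ∣ m. Since 4 ∣ 40, it follows that 4 ∣ m.

Only the reverse direction holds.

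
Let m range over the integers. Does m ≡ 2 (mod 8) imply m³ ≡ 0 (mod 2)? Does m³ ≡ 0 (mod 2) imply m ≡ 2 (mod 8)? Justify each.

(⇒) holds; (⇐) fails.

(⟸) This fails: take m = 0. Then 0³ = 0 ≡ 0 (mod 2), yet 0 ≡ 0 (mod 8), not 2.

(⟹) Suppose m ≡ 2 (mod 8). Then m³ ≡ 2³ = 8 (mod 8), and since 2 ∣ 8, also m³ ≡ 0 (mod 2).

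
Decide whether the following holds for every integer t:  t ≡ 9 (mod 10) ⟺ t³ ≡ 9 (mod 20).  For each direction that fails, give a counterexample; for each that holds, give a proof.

(⇒) This fails: take t = 19. Then 19 ≡ 9 (mod 10), but 19³ = 6859 ≡ 19 (mod 20), not 9.

(⇐) Conversely, the residues r modulo 20 with r³ ≡ 9 (mod 20) are exactly {9}, and each is ≡ 9 (mod 10).

(⇒) fails; (⇐) holds.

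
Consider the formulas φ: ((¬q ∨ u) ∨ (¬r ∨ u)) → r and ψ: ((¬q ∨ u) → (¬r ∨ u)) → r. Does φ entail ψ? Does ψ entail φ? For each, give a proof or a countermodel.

Converse. Assume the antecedent. If q is true, the antecedent forces (q = T, r = T, u = F) or (q = T, r = T, u = T), and ((¬q ∨ u) ∨ (¬r ∨ u)) → r holds there. If q is false, the antecedent forces (q = F, r = T, u = F) or (q = F, r = T, u = T), and ((¬q ∨ u) ∨ (¬r ∨ u)) → r holds there. Either way ((¬q ∨ u) ∨ (¬r ∨ u)) → r holds.

Forward direction. Assume the antecedent. If q is true, the antecedent forces (q = T, r = T, u = F) or (q = T, r = T, u = T), and ((¬q ∨ u) → (¬r ∨ u)) → r holds there. If q is false, the antecedent forces (q = F, r = T, u = F) or (q = F, r = T, u = T), and ((¬q ∨ u) → (¬r ∨ u)) → r holds there. Either way ((¬q ∨ u) → (¬r ∨ u)) → r holds.

Both directions hold; the statement is true.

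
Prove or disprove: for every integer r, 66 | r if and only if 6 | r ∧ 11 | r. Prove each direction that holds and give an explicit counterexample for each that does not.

The biconditional holds.

(⇒) If 66 ∣ r, write r = 66q. Since 66 = 11·6, r = 6·(11q), so 6 ∣ r; and since 66 = 6·11, r = 11·(6q), so 11 ∣ r.

(⇐) Suppose 6 ∣ r and 11 ∣ r. Any common multiple of 6 and 11 is a multiple of their lcm; here gcd(6, 11) = 1, so lcm(6, 11) = 6·11 = 66, so 66 ∣ r.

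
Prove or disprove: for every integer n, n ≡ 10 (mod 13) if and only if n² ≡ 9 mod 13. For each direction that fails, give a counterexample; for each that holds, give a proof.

Only the forward implication holds.

(⇒) Suppose n ≡ 10 (mod 13). Write n = 13j + 10. Then (13j + 10)² = 169j² + 260j + 100 = 13(13j² + 20j + 7) + 9, so n² ≡ 9 (mod 13).

(⇐) This fails: take n = 3. Then 3² = 9 ≡ 9 (mod 13), yet 3 ≡ 3 (mod 13), not 10.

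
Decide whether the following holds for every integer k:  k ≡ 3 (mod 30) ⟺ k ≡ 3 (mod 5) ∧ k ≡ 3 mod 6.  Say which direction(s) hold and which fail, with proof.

(→) Suppose k ≡ 3 (mod 30); write k = 30j + 3. Since 5 ∣ 30, reducing mod 5 gives k ≡ 3 (mod 5); since 6 ∣ 30, reducing mod 6 gives k ≡ 3 (mod 6).

(←) Conversely, if k ≡ 3 (mod 5) and k ≡ 3 (mod 6), then by the Chinese remainder theorem k ≡ 3 (mod 30). This is exactly k ≡ 3 (mod 30).

Both directions hold; the statement is true.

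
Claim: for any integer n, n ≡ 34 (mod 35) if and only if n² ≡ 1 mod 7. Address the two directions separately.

Only the forward direction holds.

(⟹) Suppose n ≡ 34 (mod 35). Then n² ≡ 34² = 1156 (mod 35), and since 7 ∣ 35, also n² ≡ 1 (mod 7).

(⟸) This fails: take n = 1. Then 1² = 1 ≡ 1 (mod 7), yet 1 ≡ 1 (mod 35), not 34.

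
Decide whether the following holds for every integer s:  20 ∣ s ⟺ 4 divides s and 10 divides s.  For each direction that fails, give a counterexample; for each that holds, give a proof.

(←) Suppose 4 ∣ s and 10 ∣ s. Any common multiple of 4 and 10 is a multiple of their lcm; here lcm(4, 10) = 4·10/gcd(4, 10) = 40/2 = 20, so 20 ∣ s.

(→) If 20 ∣ s, write s = 20q. Since 20 = 5·4, s = 4·(5q), so 4 ∣ s; and since 20 = 2·10, s = 10·(2q), so 10 ∣ s.

Both implications hold.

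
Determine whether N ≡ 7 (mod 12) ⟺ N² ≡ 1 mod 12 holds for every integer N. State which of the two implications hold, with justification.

Only the forward direction holds.

(→) Suppose N ≡ 7 (mod 12). Write N = 12j + 7. Then (12j + 7)² = 144j² + 168j + 49 = 12(12j² + 14j + 4) + 1, so N² ≡ 1 (mod 12).

(←) This fails: take N = 1. Then 1² = 1 ≡ 1 (mod 12), yet 1 ≡ 1 (mod 12), not 7.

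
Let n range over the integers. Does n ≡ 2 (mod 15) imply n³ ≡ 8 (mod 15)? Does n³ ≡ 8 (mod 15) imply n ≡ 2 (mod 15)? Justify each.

The biconditional holds.

(⟹) Suppose n ≡ 2 (mod 15). Write n = 15j + 2. Then (15j + 2)³ = 3375j³ + 1350j² + 180j + 8 = 15(225j³ + 90j² + 12j) + 8, so n³ ≡ 8 (mod 15).

(⟸) Conversely, suppose n³ ≡ 8 (mod 15). The only residue r in {0, …, 14} with r³ ≡ 8 (mod 15) is r = 2, so n ≡ 2 (mod 15).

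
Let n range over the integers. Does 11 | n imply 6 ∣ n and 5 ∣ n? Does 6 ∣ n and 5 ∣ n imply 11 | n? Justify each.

Forward direction. This fails: take n = 11. Certainly 11 ∣ 11, but 6 ∤ 11.

Converse. This fails: take n = 30. Both 6 ∣ 30 and 5 ∣ 30, yet 30 is not a multiple of 11 (since 30 = 2·11 + 8), so 11 ∤ 30.

Both directions fail.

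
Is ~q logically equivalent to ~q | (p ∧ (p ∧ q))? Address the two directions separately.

Only the forward implication holds.

[⇒] Assume the antecedent. If q is true, the antecedent cannot hold. If q is false, ~q | (p ∧ (p ∧ q)) reduces to true regardless of the other variables. Either way ~q | (p ∧ (p ∧ q)) holds.

[⇐] This fails. Under q = T, p = T, the left side is false but the right side is true.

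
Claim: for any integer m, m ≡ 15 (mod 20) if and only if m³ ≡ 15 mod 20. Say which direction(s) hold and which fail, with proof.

Equivalent; both directions hold.

Converse. Suppose m³ ≡ 15 (mod 20). The only residue r in {0, …, 19} with r³ ≡ 15 (mod 20) is r = 15, so m ≡ 15 (mod 20).

Forward direction. Suppose m ≡ 15 (mod 20). Write m = 20j + 15. Then (20j + 15)³ = 8000j³ + 18000j² + 13500j + 3375 = 20(400j³ + 900j² + 675j + 168) + 15, so m³ ≡ 15 (mod 20).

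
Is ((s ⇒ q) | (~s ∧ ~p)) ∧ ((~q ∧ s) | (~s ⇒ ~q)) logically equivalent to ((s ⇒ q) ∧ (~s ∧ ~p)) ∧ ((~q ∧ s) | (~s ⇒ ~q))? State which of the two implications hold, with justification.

Only the reverse direction holds.

(→) This fails. Under p = T, s = F, q = F, the left side is true but the right side is false.

(←) Assume the antecedent. If p is true, the antecedent cannot hold. If p is false, the antecedent forces (p = F, s = F, q = F), and the consequent holds there. Either way the consequent holds.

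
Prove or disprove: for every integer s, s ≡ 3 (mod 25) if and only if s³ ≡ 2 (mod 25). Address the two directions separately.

(⇒) Suppose s ≡ 3 (mod 25). Write s = 25j + 3. Then (25j + 3)³ = 15625j³ + 5625j² + 675j + 27 = 25(625j³ + 225j² + 27j + 1) + 2, so s³ ≡ 2 (mod 25).

(⇐) Conversely, suppose s³ ≡ 2 (mod 25). The only residue r in {0, …, 24} with r³ ≡ 2 (mod 25) is r = 3, so s ≡ 3 (mod 25).

The biconditional holds.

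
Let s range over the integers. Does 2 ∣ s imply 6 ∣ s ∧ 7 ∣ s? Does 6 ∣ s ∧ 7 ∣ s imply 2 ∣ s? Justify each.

Only the converse holds.

[⇒] This fails: take s = 2. Certainly 2 ∣ 2, but 6 ∤ 2.

[⇐] Suppose 6 ∣ s and 7 ∣ s. Any common multiple of 6 and 7 is a multiple of their lcm; here gcd(6, 7) = 1, so lcm(6, 7) = 6·7 = 42, so 42 ∣ s. Since 2 ∣ 42, it follows that 2 ∣ s.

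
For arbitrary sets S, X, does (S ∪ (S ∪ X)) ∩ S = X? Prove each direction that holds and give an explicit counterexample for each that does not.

(⟹) This inclusion fails. Take S = {1}, X = ∅; then 1 ∈ (S ∪ (S ∪ X)) ∩ S but 1 ∉ X.

(⟸) This inclusion fails. Take S = ∅, X = {1}; then 1 ∈ X but 1 ∉ (S ∪ (S ∪ X)) ∩ S.

Neither inclusion holds.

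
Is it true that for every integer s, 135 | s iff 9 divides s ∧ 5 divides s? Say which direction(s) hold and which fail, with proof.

The forward direction holds; the converse fails.

(⟹) If 135 ∣ s, write s = 135q. Since 135 = 15·9, s = 9·(15q), so 9 ∣ s; and since 135 = 27·5, s = 5·(27q), so 5 ∣ s.

(⟸) This fails: take s = 45. Both 9 ∣ 45 and 5 ∣ 45, yet 45 is not a multiple of 135 (since 45 = 0·135 + 45), so 135 ∤ 45.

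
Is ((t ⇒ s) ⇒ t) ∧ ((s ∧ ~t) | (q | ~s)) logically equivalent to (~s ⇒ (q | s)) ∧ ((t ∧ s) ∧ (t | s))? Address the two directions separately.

(⟹) This fails. Under s = F, q = F, t = T, the left side is true but the right side is false.

(⟸) This fails. Under s = T, q = F, t = T, the left side is false but the right side is true.

Neither implication holds.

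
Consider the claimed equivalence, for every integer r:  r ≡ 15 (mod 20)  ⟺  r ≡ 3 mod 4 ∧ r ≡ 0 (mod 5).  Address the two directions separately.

Both implications hold.

Forward direction. Suppose r ≡ 15 (mod 20); write r = 20j + 15. Since 4 ∣ 20, reducing mod 4 gives r ≡ 15 ≡ 3 (mod 4); since 5 ∣ 20, reducing mod 5 gives r ≡ 15 ≡ 0 (mod 5).

Converse. If r ≡ 3 (mod 4) and r ≡ 0 (mod 5), then by the Chinese remainder theorem r ≡ 15 (mod 20). This is exactly r ≡ 15 (mod 20).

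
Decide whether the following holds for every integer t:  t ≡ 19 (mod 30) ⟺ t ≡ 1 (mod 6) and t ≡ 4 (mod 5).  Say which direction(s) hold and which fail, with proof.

The biconditional holds.

(→) Suppose t ≡ 19 (mod 30); write t = 30j + 19. Since 6 ∣ 30, reducing mod 6 gives t ≡ 19 ≡ 1 (mod 6); since 5 ∣ 30, reducing mod 5 gives t ≡ 19 ≡ 4 (mod 5).

(←) Conversely, if t ≡ 1 (mod 6) and t ≡ 4 (mod 5), then by the Chinese remainder theorem t ≡ 19 (mod 30). This is exactly t ≡ 19 (mod 30).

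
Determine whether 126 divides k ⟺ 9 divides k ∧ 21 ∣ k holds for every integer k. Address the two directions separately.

(⇒) If 126 ∣ k, write k = 126q. Since 126 = 14·9, k = 9·(14q), so 9 ∣ k; and since 126 = 6·21, k = 21·(6q), so 21 ∣ k.

(⇐) This fails: take k = 63. Both 9 ∣ 63 and 21 ∣ 63, yet 63 is not a multiple of 126 (since 63 = 0·126 + 63), so 126 ∤ 63.

Only the forward direction holds.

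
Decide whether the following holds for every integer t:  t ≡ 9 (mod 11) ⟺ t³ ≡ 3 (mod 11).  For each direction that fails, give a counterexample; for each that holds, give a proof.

Forward direction. Suppose t ≡ 9 (mod 11). Write t = 11j + 9. Then (11j + 9)³ = 1331j³ + 3267j² + 2673j + 729 = 11(121j³ + 297j² + 243j + 66) + 3, so t³ ≡ 3 (mod 11).

Converse. Suppose t³ ≡ 3 (mod 11). The only residue r in {0, …, 10} with r³ ≡ 3 (mod 11) is r = 9, so t ≡ 9 (mod 11).

Both directions hold; the statement is true.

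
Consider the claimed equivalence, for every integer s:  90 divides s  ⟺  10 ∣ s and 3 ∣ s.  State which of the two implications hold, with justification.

(⟹) If 90 ∣ s, write s = 90q. Since 90 = 9·10, s = 10·(9q), so 10 ∣ s; and since 90 = 30·3, s = 3·(30q), so 3 ∣ s.

(⟸) This fails: take s = 30. Both 10 ∣ 30 and 3 ∣ 30, yet 30 is not a multiple of 90 (since 30 = 0·90 + 30), so 90 ∤ 30.

Only the forward implication holds.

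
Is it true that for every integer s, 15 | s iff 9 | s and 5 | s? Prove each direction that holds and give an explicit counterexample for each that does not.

(⇒) This fails: take s = 15. Certainly 15 ∣ 15, but 9 ∤ 15.

(⇐) Suppose 9 ∣ s and 5 ∣ s. Any common multiple of 9 and 5 is a multiple of their lcm; here gcd(9, 5) = 1, so lcm(9, 5) = 9·5 = 45, so 45 ∣ s. Since 15 ∣ 45, it follows that 15 ∣ s.

Only the reverse direction holds.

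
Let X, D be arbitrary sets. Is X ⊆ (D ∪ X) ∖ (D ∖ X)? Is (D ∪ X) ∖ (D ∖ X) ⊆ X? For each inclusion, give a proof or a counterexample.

Both inclusions hold; the sets are equal.

Reverse inclusion. Let x ∈ (D ∪ X) ∖ (D ∖ X). Then either x ∈ X and x ∉ D; or x ∈ X ∩ D. In each case x ∈ X, so (D ∪ X) ∖ (D ∖ X) ⊆ X.

Forward inclusion. Let x ∈ X. Then either x ∈ X and x ∉ D; or x ∈ X ∩ D. In each case x ∈ (D ∪ X) ∖ (D ∖ X), so X ⊆ (D ∪ X) ∖ (D ∖ X).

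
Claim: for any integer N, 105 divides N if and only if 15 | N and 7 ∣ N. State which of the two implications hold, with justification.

Both directions hold.

(⟹) If 105 ∣ N, write N = 105q. Since 105 = 7·15, N = 15·(7q), so 15 ∣ N; and since 105 = 15·7, N = 7·(15q), so 7 ∣ N.

(⟸) Suppose 15 ∣ N and 7 ∣ N. Any common multiple of 15 and 7 is a multiple of their lcm; here gcd(15, 7) = 1, so lcm(15, 7) = 15·7 = 105, so 105 ∣ N.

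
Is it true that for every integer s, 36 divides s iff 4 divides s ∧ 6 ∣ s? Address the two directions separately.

The forward direction holds; the converse fails.

Forward direction. If 36 ∣ s, write s = 36q. Since 36 = 9·4, s = 4·(9q), so 4 ∣ s; and since 36 = 6·6, s = 6·(6q), so 6 ∣ s.

Converse. This fails: take s = 12. Both 4 ∣ 12 and 6 ∣ 12, yet 12 is not a multiple of 36 (since 12 = 0·36 + 12), so 36 ∤ 12.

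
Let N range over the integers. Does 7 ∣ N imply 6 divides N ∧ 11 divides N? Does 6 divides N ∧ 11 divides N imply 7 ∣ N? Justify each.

(→) This fails: take N = 7. Certainly 7 ∣ 7, but 6 ∤ 7.

(←) This fails: take N = 66. Both 6 ∣ 66 and 11 ∣ 66, yet 66 is not a multiple of 7 (since 66 = 9·7 + 3), so 7 ∤ 66.

Both directions fail.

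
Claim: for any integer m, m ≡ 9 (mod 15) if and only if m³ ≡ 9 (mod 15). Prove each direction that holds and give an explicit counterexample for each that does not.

The biconditional holds.

(⟸) Suppose m³ ≡ 9 (mod 15). The only residue r in {0, …, 14} with r³ ≡ 9 (mod 15) is r = 9, so m ≡ 9 (mod 15).

(⟹) Suppose m ≡ 9 (mod 15). Write m = 15j + 9. Then (15j + 9)³ = 3375j³ + 6075j² + 3645j + 729 = 15(225j³ + 405j² + 243j + 48) + 9, so m³ ≡ 9 (mod 15).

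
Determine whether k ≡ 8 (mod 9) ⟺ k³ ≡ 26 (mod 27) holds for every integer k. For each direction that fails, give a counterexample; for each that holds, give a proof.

Equivalent; both directions hold.

Forward direction. Suppose k ≡ 8 (mod 9). Working modulo 27, k ∈ {8, 17, 26}; for each such r, r³ ≡ 26 (mod 27).

Converse. The residues r modulo 27 with r³ ≡ 26 (mod 27) are exactly {8, 17, 26}, and each is ≡ 8 (mod 9).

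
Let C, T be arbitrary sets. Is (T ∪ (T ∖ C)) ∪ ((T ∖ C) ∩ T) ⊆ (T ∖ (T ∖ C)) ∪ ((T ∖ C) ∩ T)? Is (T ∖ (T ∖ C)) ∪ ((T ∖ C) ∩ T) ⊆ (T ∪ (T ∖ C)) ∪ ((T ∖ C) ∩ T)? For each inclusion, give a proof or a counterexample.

Both inclusions hold; the sets are equal.

(⟹) Let x ∈ (T ∪ (T ∖ C)) ∪ ((T ∖ C) ∩ T). Then either x ∈ T and x ∉ C; or x ∈ C ∩ T. In each case x ∈ (T ∖ (T ∖ C)) ∪ ((T ∖ C) ∩ T), so (T ∪ (T ∖ C)) ∪ ((T ∖ C) ∩ T) ⊆ (T ∖ (T ∖ C)) ∪ ((T ∖ C) ∩ T).

(⟸) Let x ∈ (T ∖ (T ∖ C)) ∪ ((T ∖ C) ∩ T). Then either x ∈ T and x ∉ C; or x ∈ C ∩ T. In each case x ∈ (T ∪ (T ∖ C)) ∪ ((T ∖ C) ∩ T), so (T ∖ (T ∖ C)) ∪ ((T ∖ C) ∩ T) ⊆ (T ∪ (T ∖ C)) ∪ ((T ∖ C) ∩ T).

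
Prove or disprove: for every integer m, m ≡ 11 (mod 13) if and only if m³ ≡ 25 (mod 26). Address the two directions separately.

Neither implication holds.

[⇒] This fails: take m = 11. Then 11 ≡ 11 (mod 13), but 11³ = 1331 ≡ 5 (mod 26), not 25.

[⇐] This fails: take m = 17. Then 17³ = 4913 ≡ 25 (mod 26), yet 17 ≡ 4 (mod 13), not 11.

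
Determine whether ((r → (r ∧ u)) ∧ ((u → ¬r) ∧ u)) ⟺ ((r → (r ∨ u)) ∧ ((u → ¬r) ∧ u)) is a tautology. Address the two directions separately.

Equivalent; both directions hold.

(→) Assume the antecedent. If r is true, the antecedent cannot hold. If r is false, the antecedent forces (r = F, u = T), and (r → (r ∨ u)) ∧ ((u → ¬r) ∧ u) holds there. Either way (r → (r ∨ u)) ∧ ((u → ¬r) ∧ u) holds.

(←) Assume the antecedent. If r is true, the antecedent cannot hold. If r is false, the antecedent forces (r = F, u = T), and (r → (r ∧ u)) ∧ ((u → ¬r) ∧ u) holds there. Either way (r → (r ∧ u)) ∧ ((u → ¬r) ∧ u) holds.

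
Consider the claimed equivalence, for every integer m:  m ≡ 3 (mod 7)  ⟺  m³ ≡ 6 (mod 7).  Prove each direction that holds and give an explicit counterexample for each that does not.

[⇒] Suppose m ≡ 3 (mod 7). Write m = 7j + 3. Then (7j + 3)³ = 343j³ + 441j² + 189j + 27 = 7(49j³ + 63j² + 27j + 3) + 6, so m³ ≡ 6 (mod 7).

[⇐] This fails: take m = 5. Then 5³ = 125 ≡ 6 (mod 7), yet 5 ≡ 5 (mod 7), not 3.

Only the forward implication holds.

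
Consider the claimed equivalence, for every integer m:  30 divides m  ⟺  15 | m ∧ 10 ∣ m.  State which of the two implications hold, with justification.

Both directions hold; the statement is true.

(⇒) If 30 ∣ m, write m = 30q. Since 30 = 2·15, m = 15·(2q), so 15 ∣ m; and since 30 = 3·10, m = 10·(3q), so 10 ∣ m.

(⇐) Suppose 15 ∣ m and 10 ∣ m. Any common multiple of 15 and 10 is a multiple of their lcm; here lcm(15, 10) = 15·10/gcd(15, 10) = 150/5 = 30, so 30 ∣ m.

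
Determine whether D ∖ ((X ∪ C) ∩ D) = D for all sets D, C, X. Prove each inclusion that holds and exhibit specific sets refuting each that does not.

(⟹) Let x ∈ D ∖ ((X ∪ C) ∩ D). Then x ∈ D and x ∉ C, X, from which x ∈ D.

(⟸) This inclusion fails. Take D = {1}, C = {1}, X = ∅; then 1 ∈ D but 1 ∉ D ∖ ((X ∪ C) ∩ D).

Only the forward inclusion holds.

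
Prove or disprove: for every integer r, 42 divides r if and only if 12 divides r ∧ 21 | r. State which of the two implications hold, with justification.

Not equivalent: only (⇐) holds.

(⟹) This fails: take r = 42. Certainly 42 ∣ 42, but 12 ∤ 42.

(⟸) Suppose 12 ∣ r and 21 ∣ r. Any common multiple of 12 and 21 is a multiple of their lcm; here lcm(12, 21) = 12·21/gcd(12, 21) = 252/3 = 84, so 84 ∣ r. Since 42 ∣ 84, it follows that 42 ∣ r.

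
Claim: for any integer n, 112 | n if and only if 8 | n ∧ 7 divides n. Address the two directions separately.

(⟹) If 112 ∣ n, write n = 112q. Since 112 = 14·8, n = 8·(14q), so 8 ∣ n; and since 112 = 16·7, n = 7·(16q), so 7 ∣ n.

(⟸) This fails: take n = 56. Both 8 ∣ 56 and 7 ∣ 56, yet 56 is not a multiple of 112 (since 56 = 0·112 + 56), so 112 ∤ 56.

Not equivalent: only (⇒) holds.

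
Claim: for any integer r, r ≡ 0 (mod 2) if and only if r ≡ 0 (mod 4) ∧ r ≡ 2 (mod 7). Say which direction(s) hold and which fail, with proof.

(⟸) If r ≡ 0 (mod 4) and r ≡ 2 (mod 7), then by the Chinese remainder theorem r ≡ 16 (mod 28). Since 16 ≡ 0 (mod 2) and 2 ∣ 28, we get r ≡ 0 (mod 2).

(⟹) This fails: r = 0 gives 0 ≡ 0 (mod 2) but 0 ≡ 0 (mod 7), so the conjunction on the right does not hold.

Only the converse holds.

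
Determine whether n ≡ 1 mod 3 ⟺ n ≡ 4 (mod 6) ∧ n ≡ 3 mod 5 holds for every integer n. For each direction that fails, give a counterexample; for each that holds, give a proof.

Not equivalent: only (⇐) holds.

(→) This fails: n = 1 gives 1 ≡ 1 (mod 3) but 1 ≡ 1 (mod 6), so the conjunction on the right does not hold.

(←) Conversely, if n ≡ 4 (mod 6) and n ≡ 3 (mod 5), then by the Chinese remainder theorem n ≡ 28 (mod 30). Since 28 ≡ 1 (mod 3) and 3 ∣ 30, we get n ≡ 1 (mod 3).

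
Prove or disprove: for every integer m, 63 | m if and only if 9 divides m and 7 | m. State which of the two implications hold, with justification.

Equivalent; both directions hold.

(⇒) If 63 ∣ m, write m = 63q. Since 63 = 7·9, m = 9·(7q), so 9 ∣ m; and since 63 = 9·7, m = 7·(9q), so 7 ∣ m.

(⇐) Suppose 9 ∣ m and 7 ∣ m. Any common multiple of 9 and 7 is a multiple of their lcm; here gcd(9, 7) = 1, so lcm(9, 7) = 9·7 = 63, so 63 ∣ m.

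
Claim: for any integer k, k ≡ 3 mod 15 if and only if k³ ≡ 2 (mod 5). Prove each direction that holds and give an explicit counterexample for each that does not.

(⇒) Suppose k ≡ 3 (mod 15). Then k³ ≡ 3³ = 27 (mod 15), and since 5 ∣ 15, also k³ ≡ 2 (mod 5).

(⇐) This fails: take k = 8. Then 8³ = 512 ≡ 2 (mod 5), yet 8 ≡ 8 (mod 15), not 3.

Not equivalent: only (⇒) holds.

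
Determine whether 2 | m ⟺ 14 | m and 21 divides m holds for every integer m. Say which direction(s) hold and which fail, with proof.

(⇒) fails; (⇐) holds.

Forward direction. This fails: take m = 2. Certainly 2 ∣ 2, but 14 ∤ 2.

Converse. Suppose 14 ∣ m and 21 ∣ m. Any common multiple of 14 and 21 is a multiple of their lcm; here lcm(14, 21) = 14·21/gcd(14, 21) = 294/7 = 42, so 42 ∣ m. Since 2 ∣ 42, it follows that 2 ∣ m.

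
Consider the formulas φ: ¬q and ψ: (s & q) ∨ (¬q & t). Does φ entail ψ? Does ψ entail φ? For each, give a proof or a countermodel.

Forward direction. This fails. Under q = F, t = F, s = F, the left side is true but the right side is false.

Converse. This fails. Under q = T, t = F, s = T, the left side is false but the right side is true.

(⇒) fails and (⇐) fails.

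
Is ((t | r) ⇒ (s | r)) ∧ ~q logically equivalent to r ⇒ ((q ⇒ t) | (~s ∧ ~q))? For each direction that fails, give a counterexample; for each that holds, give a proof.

[⇐] This fails. Under s = F, r = F, q = T, t = F, the left side is false but the right side is true.

[⇒] Assume the antecedent. If q is true, the antecedent cannot hold. If q is false, r ⇒ ((q ⇒ t) | (~s ∧ ~q)) reduces to true regardless of the other variables. Either way r ⇒ ((q ⇒ t) | (~s ∧ ~q)) holds.

Not equivalent: only (⇒) holds.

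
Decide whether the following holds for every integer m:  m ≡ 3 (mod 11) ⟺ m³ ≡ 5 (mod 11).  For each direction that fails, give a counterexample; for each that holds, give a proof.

Forward direction. Suppose m ≡ 3 (mod 11). Write m = 11j + 3. Then (11j + 3)³ = 1331j³ + 1089j² + 297j + 27 = 11(121j³ + 99j² + 27j + 2) + 5, so m³ ≡ 5 (mod 11).

Converse. For the converse, argue contrapositively. If m ≢ 3 (mod 11), then m is congruent to one of 0, 1, 2, 4, 5, 6, 7, 8, 9, 10 modulo 11, and these give m³ ≡ 0, 1, 8, 9, 4, 7, 2, 6, 3, 10 respectively — never 5.

Both directions hold; the statement is true.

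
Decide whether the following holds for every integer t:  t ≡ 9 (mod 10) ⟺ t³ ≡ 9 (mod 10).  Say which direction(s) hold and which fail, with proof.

(⇒) Suppose t ≡ 9 (mod 10). Write t = 10j + 9. Then (10j + 9)³ = 1000j³ + 2700j² + 2430j + 729 = 10(100j³ + 270j² + 243j + 72) + 9, so t³ ≡ 9 (mod 10).

(⇐) Conversely, suppose t³ ≡ 9 (mod 10). The only residue r in {0, …, 9} with r³ ≡ 9 (mod 10) is r = 9, so t ≡ 9 (mod 10).

The biconditional holds.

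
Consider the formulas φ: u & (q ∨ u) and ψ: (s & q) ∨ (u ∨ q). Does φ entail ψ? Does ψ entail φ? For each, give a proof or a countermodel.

(⇒) holds; (⇐) fails.

[⇒] Assume the antecedent. If u is true, (s & q) ∨ (u ∨ q) reduces to true regardless of the other variables. If u is false, the antecedent cannot hold. Either way (s & q) ∨ (u ∨ q) holds.

[⇐] This fails. Under u = F, q = T, s = F, the left side is false but the right side is true.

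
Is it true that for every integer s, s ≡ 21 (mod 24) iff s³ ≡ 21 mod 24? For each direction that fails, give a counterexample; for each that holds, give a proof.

Forward direction. Suppose s ≡ 21 (mod 24). Write s = 24j + 21. Then (24j + 21)³ = 13824j³ + 36288j² + 31752j + 9261 = 24(576j³ + 1512j² + 1323j + 385) + 21, so s³ ≡ 21 (mod 24).

Converse. Suppose s³ ≡ 21 (mod 24). The only residue r in {0, …, 23} with r³ ≡ 21 (mod 24) is r = 21, so s ≡ 21 (mod 24).

Equivalent; both directions hold.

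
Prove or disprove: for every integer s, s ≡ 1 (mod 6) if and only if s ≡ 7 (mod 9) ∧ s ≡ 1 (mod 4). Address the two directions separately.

(⟸) If s ≡ 7 (mod 9) and s ≡ 1 (mod 4), then by the Chinese remainder theorem s ≡ 25 (mod 36). Since 25 ≡ 1 (mod 6) and 6 ∣ 36, we get s ≡ 1 (mod 6).

(⟹) This fails: s = 1 gives 1 ≡ 1 (mod 6) but 1 ≡ 1 (mod 9), so the conjunction on the right does not hold.

(⇒) fails; (⇐) holds.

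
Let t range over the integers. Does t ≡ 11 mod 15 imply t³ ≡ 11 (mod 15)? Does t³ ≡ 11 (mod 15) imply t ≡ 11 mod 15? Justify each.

Converse. Suppose t³ ≡ 11 (mod 15). The only residue r in {0, …, 14} with r³ ≡ 11 (mod 15) is r = 11, so t ≡ 11 (mod 15).

Forward direction. Suppose t ≡ 11 mod 15. Write t = 15j + 11. Then (15j + 11)³ = 3375j³ + 7425j² + 5445j + 1331 = 15(225j³ + 495j² + 363j + 88) + 11, so t³ ≡ 11 (mod 15).

The biconditional holds.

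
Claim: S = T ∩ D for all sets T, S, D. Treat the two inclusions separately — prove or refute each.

(⟹) This inclusion fails. Take T = ∅, S = {1}, D = ∅; then 1 ∈ S but 1 ∉ T ∩ D.

(⟸) This inclusion fails. Take T = {1}, S = ∅, D = {1}; then 1 ∈ T ∩ D but 1 ∉ S.

(⊆) fails and (⊇) fails.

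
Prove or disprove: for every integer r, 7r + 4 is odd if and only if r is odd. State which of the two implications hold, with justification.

The biconditional holds.

(⟹) Suppose 7r + 4 is odd. Since 7 is odd, 7r and r have the same parity, so 7r + 4 ≡ r + 4 (mod 2). As 4 is even, 7r + 4 is odd exactly when r is odd. Thus r is odd.

(⟸) Conversely, suppose r is odd; write r = 2j + 1. Then 7r + 4 = 7·(2j + 1) + 4 = 2·7j + 11, which is odd.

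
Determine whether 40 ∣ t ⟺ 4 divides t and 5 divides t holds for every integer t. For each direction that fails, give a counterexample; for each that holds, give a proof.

Only the forward implication holds.

(⇒) If 40 ∣ t, write t = 40q. Since 40 = 10·4, t = 4·(10q), so 4 ∣ t; and since 40 = 8·5, t = 5·(8q), so 5 ∣ t.

(⇐) This fails: take t = 20. Both 4 ∣ 20 and 5 ∣ 20, yet 20 is not a multiple of 40 (since 20 = 0·40 + 20), so 40 ∤ 20.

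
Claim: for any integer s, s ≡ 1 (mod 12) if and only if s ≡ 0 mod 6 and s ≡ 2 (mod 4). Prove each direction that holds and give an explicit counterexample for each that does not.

(⇒) fails and (⇐) fails.

(⇒) This fails: s = 1 gives 1 ≡ 1 (mod 12) but 1 ≡ 1 (mod 6), so the conjunction on the right does not hold.

(⇐) This fails: s = 6 satisfies both congruences on the right (6 ≡ 0 mod 6 and 6 ≡ 2 mod 4) yet 6 ≡ 6 (mod 12), not 1.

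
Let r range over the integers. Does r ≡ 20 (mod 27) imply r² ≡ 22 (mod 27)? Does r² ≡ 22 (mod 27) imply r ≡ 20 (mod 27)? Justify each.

(⟹) Suppose r ≡ 20 (mod 27). Write r = 27j + 20. Then (27j + 20)² = 729j² + 1080j + 400 = 27(27j² + 40j + 14) + 22, so r² ≡ 22 (mod 27).

(⟸) This fails: take r = 7. Then 7² = 49 ≡ 22 (mod 27), yet 7 ≡ 7 (mod 27), not 20.

Not equivalent: only (⇒) holds.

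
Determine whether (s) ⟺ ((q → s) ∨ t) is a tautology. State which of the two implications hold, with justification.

Only the forward implication holds.

(⇐) This fails. Under t = F, q = F, s = F, the left side is false but the right side is true.

(⇒) Assume the antecedent. If t is true, (q → s) ∨ t reduces to true regardless of the other variables. If t is false, the antecedent forces (t = F, q = F, s = T) or (t = F, q = T, s = T), and (q → s) ∨ t holds there. Either way (q → s) ∨ t holds.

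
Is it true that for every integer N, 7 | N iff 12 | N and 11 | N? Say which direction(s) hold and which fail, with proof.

Neither direction holds.

(→) This fails: take N = 7. Certainly 7 ∣ 7, but 12 ∤ 7.

(←) This fails: take N = 132. Both 12 ∣ 132 and 11 ∣ 132, yet 132 is not a multiple of 7 (since 132 = 18·7 + 6), so 7 ∤ 132.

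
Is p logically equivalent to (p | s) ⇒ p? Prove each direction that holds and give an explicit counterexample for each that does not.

(⟸) This fails. Under p = F, s = F, the left side is false but the right side is true.

(⟹) Assume the antecedent. If p is true, (p | s) ⇒ p reduces to true regardless of the other variables. If p is false, the antecedent cannot hold. Either way (p | s) ⇒ p holds.

Only the forward implication holds.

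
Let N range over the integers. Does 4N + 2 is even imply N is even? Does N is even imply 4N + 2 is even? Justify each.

(→) This fails: take N = 7. Then 4N + 2 = 30, which is even, yet N = 7 is odd, not even.

(←) Suppose N is even. Since 4 is even, 4N is even for every N, so 4N + 2 has the same parity as 2, which is even. Hence 4N + 2 is even.

Only the reverse direction holds.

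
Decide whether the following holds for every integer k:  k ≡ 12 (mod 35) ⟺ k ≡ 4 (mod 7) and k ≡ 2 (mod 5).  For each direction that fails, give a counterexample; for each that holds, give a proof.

(→) This fails: k = 12 gives 12 ≡ 12 (mod 35) but 12 ≡ 5 (mod 7), so the conjunction on the right does not hold.

(←) This fails: k = 32 satisfies both congruences on the right (32 ≡ 4 mod 7 and 32 ≡ 2 mod 5) yet 32 ≡ 32 (mod 35), not 12.

Both directions fail.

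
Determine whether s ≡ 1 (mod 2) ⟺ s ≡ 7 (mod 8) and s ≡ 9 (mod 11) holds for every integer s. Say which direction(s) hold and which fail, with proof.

Only the converse holds.

(⟹) This fails: s = 1 gives 1 ≡ 1 (mod 2) but 1 ≡ 1 (mod 8), so the conjunction on the right does not hold.

(⟸) Conversely, if s ≡ 7 (mod 8) and s ≡ 9 (mod 11), then by the Chinese remainder theorem s ≡ 31 (mod 88). Since 31 ≡ 1 (mod 2) and 2 ∣ 88, we get s ≡ 1 (mod 2).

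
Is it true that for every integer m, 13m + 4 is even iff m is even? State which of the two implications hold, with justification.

The biconditional holds.

(⇒) Suppose 13m + 4 is even. Since 13 is odd, 13m and m have the same parity, so 13m + 4 ≡ m + 4 (mod 2). As 4 is even, 13m + 4 is even exactly when m is even. Thus m is even.

(⇐) Conversely, suppose m is even; write m = 2j. Then 13m + 4 = 13·(2j) + 4 = 2·13j + 4, which is even.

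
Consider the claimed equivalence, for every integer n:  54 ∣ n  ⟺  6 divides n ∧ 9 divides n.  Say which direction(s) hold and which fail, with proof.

The forward direction holds; the converse fails.

(→) If 54 ∣ n, write n = 54q. Since 54 = 9·6, n = 6·(9q), so 6 ∣ n; and since 54 = 6·9, n = 9·(6q), so 9 ∣ n.

(←) This fails: take n = 18. Both 6 ∣ 18 and 9 ∣ 18, yet 18 is not a multiple of 54 (since 18 = 0·54 + 18), so 54 ∤ 18.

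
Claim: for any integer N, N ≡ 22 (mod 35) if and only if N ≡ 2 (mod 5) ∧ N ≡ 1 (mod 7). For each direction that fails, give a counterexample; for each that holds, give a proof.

Both implications hold.

(⟹) Suppose N ≡ 22 (mod 35); write N = 35j + 22. Since 5 ∣ 35, reducing mod 5 gives N ≡ 22 ≡ 2 (mod 5); since 7 ∣ 35, reducing mod 7 gives N ≡ 22 ≡ 1 (mod 7).

(⟸) Conversely, if N ≡ 2 (mod 5) and N ≡ 1 (mod 7), then by the Chinese remainder theorem N ≡ 22 (mod 35). This is exactly N ≡ 22 (mod 35).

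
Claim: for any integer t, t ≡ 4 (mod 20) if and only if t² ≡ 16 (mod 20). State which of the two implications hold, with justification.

(⇒) holds; (⇐) fails.

(⇒) Suppose t ≡ 4 (mod 20). Write t = 20j + 4. Then (20j + 4)² = 400j² + 160j + 16 = 20(20j² + 8j) + 16, so t² ≡ 16 (mod 20).

(⇐) This fails: take t = 6. Then 6² = 36 ≡ 16 (mod 20), yet 6 ≡ 6 (mod 20), not 4.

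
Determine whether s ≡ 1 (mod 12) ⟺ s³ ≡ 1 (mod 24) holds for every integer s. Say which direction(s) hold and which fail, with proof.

Only the converse holds.

[⇒] This fails: take s = 13. Then 13 ≡ 1 (mod 12), but 13³ = 2197 ≡ 13 (mod 24), not 1.

[⇐] Conversely, the residues r modulo 24 with r³ ≡ 1 (mod 24) are exactly {1}, and each is ≡ 1 (mod 12).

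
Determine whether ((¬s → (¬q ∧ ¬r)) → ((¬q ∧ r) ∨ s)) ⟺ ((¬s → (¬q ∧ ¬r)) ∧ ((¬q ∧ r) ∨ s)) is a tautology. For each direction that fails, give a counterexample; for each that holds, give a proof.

Only the reverse direction holds.

(⟹) This fails. Under q = T, s = F, r = F, the left side is true but the right side is false.

(⟸) Assume the antecedent. If q is true, the consequent reduces to true regardless of the other variables. If q is false, the antecedent forces (q = F, s = T, r = F) or (q = F, s = T, r = T), and the consequent holds there. Either way the consequent holds.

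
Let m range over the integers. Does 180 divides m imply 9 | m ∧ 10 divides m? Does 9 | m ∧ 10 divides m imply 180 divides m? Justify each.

(⟹) If 180 ∣ m, write m = 180q. Since 180 = 20·9, m = 9·(20q), so 9 ∣ m; and since 180 = 18·10, m = 10·(18q), so 10 ∣ m.

(⟸) This fails: take m = 90. Both 9 ∣ 90 and 10 ∣ 90, yet 90 is not a multiple of 180 (since 90 = 0·180 + 90), so 180 ∤ 90.

(⇒) holds; (⇐) fails.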